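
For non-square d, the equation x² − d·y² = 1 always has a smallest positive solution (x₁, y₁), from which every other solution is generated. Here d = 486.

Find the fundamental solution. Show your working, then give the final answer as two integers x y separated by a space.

485 22

√486 = [22; 22,44, …], period ℓ=2 (even) → k=1
a_0=22:  p_0=22·1+0=22,  q_0=22·0+1=1
a_1=22:  p_1=22·22+1=485,  q_1=22·1+0=22
→ (485, 22).  Check: 485²=235225, 486·22²=235224, difference 1.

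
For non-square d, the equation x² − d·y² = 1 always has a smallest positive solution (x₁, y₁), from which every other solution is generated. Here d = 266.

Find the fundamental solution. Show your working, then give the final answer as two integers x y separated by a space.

685 42

[16; 3,4,3,32] for √266; ℓ=4 ⇒ convergent index 3
a_0=16:  p_0=16·1+0=16,  q_0=16·0+1=1
…
a_2=4:  p_2=4·49+16=212,  q_2=4·3+1=13
a_3=3:  p_3=3·212+49=685,  q_3=3·13+3=42
fundamental: x₁=685, y₁=42  (since 469225 − 266·1764 = 1)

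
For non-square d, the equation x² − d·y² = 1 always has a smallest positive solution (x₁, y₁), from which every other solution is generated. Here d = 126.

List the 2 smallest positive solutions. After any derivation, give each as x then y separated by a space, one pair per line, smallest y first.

[11; 4,2,4,22] for √126; ℓ=4 ⇒ convergent index 3
k=0  a_k=11  p_k/q_k = 11/1
…
k=2  a_k=2  p_k/q_k = 101/9
k=3  a_k=4  p_k/q_k = 449/40
fundamental: x₁=449, y₁=40  (since 201601 − 126·1600 = 1)
(449+40√126)^2 = 403201 + 35920√126

449 40
403201 35920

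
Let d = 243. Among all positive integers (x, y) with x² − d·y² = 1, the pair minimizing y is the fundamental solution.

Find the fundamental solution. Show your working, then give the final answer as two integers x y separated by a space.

[15; 1,1,2,3,15,3,2,1,1,30] for √243; ℓ=10 ⇒ convergent index 9
step 0: (15, 1)  from 15·(1,0) + (0,1)
step 1: (16, 1)  from 1·(15,1) + (1,0)
…
step 5: (4053, 260)  from 15·(265,17) + (78,5)
…
step 8: (41325, 2651)  from 1·(28901,1854) + (12424,797)
step 9: (70226, 4505)  from 1·(41325,2651) + (28901,1854)
(x₁, y₁) = (70226, 4505);  70226² − 243·4505² = 1 ✓

70226 4505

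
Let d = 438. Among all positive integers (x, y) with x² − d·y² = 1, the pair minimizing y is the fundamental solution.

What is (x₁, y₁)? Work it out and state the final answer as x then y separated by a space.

√438 → a₀=20, period (1,12,1,40); ℓ=4 even so k=3
a_0=20:  p_0=20·1+0=20,  q_0=20·0+1=1
a_1=1:  p_1=1·20+1=21,  q_1=1·1+0=1
a_2=12:  p_2=12·21+20=272,  q_2=12·1+1=13
a_3=1:  p_3=1·272+21=293,  q_3=1·13+1=14
(x₁, y₁) = (293, 14);  293² − 438·14² = 1 ✓

293 14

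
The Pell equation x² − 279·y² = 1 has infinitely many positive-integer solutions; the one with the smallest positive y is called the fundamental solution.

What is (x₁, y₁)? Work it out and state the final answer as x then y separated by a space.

√279 → a₀=16, period (1,2,2,1,2,2,1,32); ℓ=8 even so k=7
i=0: a=16 ⇒ p=16, q=1
…
i=3: a=2 ⇒ p=117, q=7
i=4: a=1 ⇒ p=167, q=10
…
i=6: a=2 ⇒ p=1069, q=64
i=7: a=1 ⇒ p=1520, q=91
→ (1520, 91).  Check: 1520²=2310400, 279·91²=2310399, difference 1.

1520 91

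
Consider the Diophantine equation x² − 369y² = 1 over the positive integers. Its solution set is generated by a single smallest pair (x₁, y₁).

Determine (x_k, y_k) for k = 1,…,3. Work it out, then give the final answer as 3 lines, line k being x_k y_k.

8396801 437120
141012534067201 7340819306240
2368108374136006451201 123278797782910239360

[19; 4,1,3,2,7,4,7,2,3,1,4,38] for √369; ℓ=12 ⇒ convergent index 11
step 0: (19, 1)  from 19·(1,0) + (0,1)
step 1: (77, 4)  from 4·(19,1) + (1,0)
step 2: (96, 5)  from 1·(77,4) + (19,1)
step 3: (365, 19)  from 3·(96,5) + (77,4)
…
step 5: (6147, 320)  from 7·(826,43) + (365,19)
step 6: (25414, 1323)  from 4·(6147,320) + (826,43)
step 7: (184045, 9581)  from 7·(25414,1323) + (6147,320)
step 8: (393504, 20485)  from 2·(184045,9581) + (25414,1323)
step 9: (1364557, 71036)  from 3·(393504,20485) + (184045,9581)
step 10: (1758061, 91521)  from 1·(1364557,71036) + (393504,20485)
step 11: (8396801, 437120)  from 4·(1758061,91521) + (1364557,71036)
→ (8396801, 437120).  Check: 8396801²=70506267033601, 369·437120²=70506267033600, difference 1.
(8396801+437120√369)^2 = 141012534067201 + 7340819306240√369
(8396801+437120√369)^3 = 2368108374136006451201 + 123278797782910239360√369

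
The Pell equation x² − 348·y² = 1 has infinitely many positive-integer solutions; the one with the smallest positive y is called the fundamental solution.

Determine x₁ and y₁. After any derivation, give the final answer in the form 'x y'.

1567 84

√348 → a₀=18, period (1,1,1,8,1,1,1,36); ℓ=8 even so k=7
k=0  a_k=18  p_k/q_k = 18/1
…
k=2  a_k=1  p_k/q_k = 37/2
…
k=4  a_k=8  p_k/q_k = 485/26
k=5  a_k=1  p_k/q_k = 541/29
k=6  a_k=1  p_k/q_k = 1026/55
k=7  a_k=1  p_k/q_k = 1567/84
(x₁, y₁) = (1567, 84);  1567² − 348·84² = 1 ✓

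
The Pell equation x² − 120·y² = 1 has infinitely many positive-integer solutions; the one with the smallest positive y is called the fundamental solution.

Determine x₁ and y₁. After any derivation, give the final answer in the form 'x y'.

11 1

[10; 1,20] for √120; ℓ=2 ⇒ convergent index 1
step 0: (10, 1)  from 10·(1,0) + (0,1)
step 1: (11, 1)  from 1·(10,1) + (1,0)
(x₁, y₁) = (11, 1);  11² − 120·1² = 1 ✓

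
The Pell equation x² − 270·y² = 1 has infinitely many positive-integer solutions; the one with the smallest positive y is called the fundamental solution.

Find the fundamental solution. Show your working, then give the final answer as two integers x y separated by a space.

5291 322

[16; 2,3,6,3,2,32] for √270; ℓ=6 ⇒ convergent index 5
i=0: a=16 ⇒ p=16, q=1
…
i=4: a=3 ⇒ p=2284, q=139
i=5: a=2 ⇒ p=5291, q=322
(x₁, y₁) = (5291, 322);  5291² − 270·322² = 1 ✓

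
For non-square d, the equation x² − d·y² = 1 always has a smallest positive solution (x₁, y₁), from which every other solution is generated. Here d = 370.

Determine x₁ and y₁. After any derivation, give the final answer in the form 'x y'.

213859 11118

√370 → a₀=19, period (4,4,38); ℓ=3 odd so k=5
k=0  a_k=19  p_k/q_k = 19/1
k=1  a_k=4  p_k/q_k = 77/4
…
k=4  a_k=4  p_k/q_k = 50339/2617
k=5  a_k=4  p_k/q_k = 213859/11118
(x₁, y₁) = (213859, 11118);  213859² − 370·11118² = 1 ✓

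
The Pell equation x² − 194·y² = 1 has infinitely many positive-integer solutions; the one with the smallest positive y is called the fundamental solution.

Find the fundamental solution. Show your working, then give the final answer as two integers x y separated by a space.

195 14

[13; 1,12,1,26] for √194; ℓ=4 ⇒ convergent index 3
k=0  a_k=13  p_k/q_k = 13/1
…
k=2  a_k=12  p_k/q_k = 181/13
k=3  a_k=1  p_k/q_k = 195/14
(x₁, y₁) = (195, 14);  195² − 194·14² = 1 ✓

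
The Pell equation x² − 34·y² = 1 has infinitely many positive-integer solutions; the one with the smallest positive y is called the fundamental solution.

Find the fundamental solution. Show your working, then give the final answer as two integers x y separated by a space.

35 6

√34 = [5; 1,4,1,10, …], period ℓ=4 (even) → k=3
k=0  a_k=5  p_k/q_k = 5/1
…
k=2  a_k=4  p_k/q_k = 29/5
k=3  a_k=1  p_k/q_k = 35/6
(x₁, y₁) = (35, 6);  35² − 34·6² = 1 ✓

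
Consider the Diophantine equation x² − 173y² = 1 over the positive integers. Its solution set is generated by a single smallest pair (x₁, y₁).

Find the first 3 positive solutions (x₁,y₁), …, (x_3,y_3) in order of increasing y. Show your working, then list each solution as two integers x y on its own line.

√173 = [13; 6,1,1,6,26, …], period ℓ=5 (odd) → k=9
k=0  a_k=13  p_k/q_k = 13/1
…
k=2  a_k=1  p_k/q_k = 92/7
k=3  a_k=1  p_k/q_k = 171/13
…
k=5  a_k=26  p_k/q_k = 29239/2223
k=6  a_k=6  p_k/q_k = 176552/13423
k=7  a_k=1  p_k/q_k = 205791/15646
k=8  a_k=1  p_k/q_k = 382343/29069
k=9  a_k=6  p_k/q_k = 2499849/190060
→ (2499849, 190060).  Check: 2499849²=6249245022801, 173·190060²=6249245022800, difference 1.
(x_2, y_2) = (2499849·2499849 + 173·190060·190060, 2499849·190060 + 190060·2499849) = (12498490045601, 950242601880)
(x_3, y_3) = (2499849·12498490045601 + 173·190060·950242601880, 2499849·950242601880 + 190060·12498490045601) = (62488675684008728649, 4750926036134042180)

2499849 190060
12498490045601 950242601880
62488675684008728649 4750926036134042180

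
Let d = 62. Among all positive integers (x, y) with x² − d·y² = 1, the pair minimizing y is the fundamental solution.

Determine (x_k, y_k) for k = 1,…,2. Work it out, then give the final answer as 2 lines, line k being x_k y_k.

[7; 1,6,1,14] for √62; ℓ=4 ⇒ convergent index 3
k=0  a_k=7  p_k/q_k = 7/1
k=1  a_k=1  p_k/q_k = 8/1
k=2  a_k=6  p_k/q_k = 55/7
k=3  a_k=1  p_k/q_k = 63/8
(x₁, y₁) = (63, 8);  63² − 62·8² = 1 ✓
k=2:  x_2 = 63·63+62·8·8 = 7937,  y_2 = 63·8+8·63 = 1008

63 8
7937 1008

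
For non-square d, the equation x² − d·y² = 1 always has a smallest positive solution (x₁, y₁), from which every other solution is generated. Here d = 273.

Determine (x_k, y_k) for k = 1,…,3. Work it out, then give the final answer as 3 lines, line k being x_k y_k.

√273 = [16; 1,1,10,1,1,32, …], period ℓ=6 (even) → k=5
a_0=16:  p_0=16·1+0=16,  q_0=16·0+1=1
…
a_2=1:  p_2=1·17+16=33,  q_2=1·1+1=2
…
a_4=1:  p_4=1·347+33=380,  q_4=1·21+2=23
a_5=1:  p_5=1·380+347=727,  q_5=1·23+21=44
→ (727, 44).  Check: 727²=528529, 273·44²=528528, difference 1.
n=2: (727,44)∘(727,44) = (727·727+273·44·44, 727·44+44·727) = (1057057,63976)
n=3: (1057057,63976)∘(727,44) = (727·1057057+273·44·63976, 727·63976+44·1057057) = (1536960151,93021060)

727 44
1057057 63976
1536960151 93021060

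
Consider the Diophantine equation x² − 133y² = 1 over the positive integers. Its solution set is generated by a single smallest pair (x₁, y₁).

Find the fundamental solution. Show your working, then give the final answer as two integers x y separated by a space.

2588599 224460

√133 → a₀=11, period (1,1,7,5,1,…,1,1,22); ℓ=16 even so k=15
i=0: a=11 ⇒ p=11, q=1
…
i=2: a=1 ⇒ p=23, q=2
…
i=13: a=7 ⇒ p=1210008, q=104921
i=14: a=1 ⇒ p=1378591, q=119539
i=15: a=1 ⇒ p=2588599, q=224460
fundamental: x₁=2588599, y₁=224460  (since 6700844782801 − 133·50382291600 = 1)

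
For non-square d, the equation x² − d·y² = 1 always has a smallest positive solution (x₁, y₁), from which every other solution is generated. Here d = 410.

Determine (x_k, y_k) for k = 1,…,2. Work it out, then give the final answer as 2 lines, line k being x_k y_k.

81 4
13121 648

√410 = [20; 4,40, …], period ℓ=2 (even) → k=1
step 0: (20, 1)  from 20·(1,0) + (0,1)
step 1: (81, 4)  from 4·(20,1) + (1,0)
(x₁, y₁) = (81, 4);  81² − 410·4² = 1 ✓
k=2:  x_2 = 81·81+410·4·4 = 13121,  y_2 = 81·4+4·81 = 648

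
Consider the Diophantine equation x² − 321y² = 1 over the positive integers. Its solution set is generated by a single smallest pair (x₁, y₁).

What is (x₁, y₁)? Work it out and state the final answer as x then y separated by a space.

d=321: √d = [17; 1,10,1,34] (ℓ=4, even), read p_3/q_3
a_0=17:  p_0=17·1+0=17,  q_0=17·0+1=1
a_1=1:  p_1=1·17+1=18,  q_1=1·1+0=1
a_2=10:  p_2=10·18+17=197,  q_2=10·1+1=11
a_3=1:  p_3=1·197+18=215,  q_3=1·11+1=12
(x₁, y₁) = (215, 12);  215² − 321·12² = 1 ✓

215 12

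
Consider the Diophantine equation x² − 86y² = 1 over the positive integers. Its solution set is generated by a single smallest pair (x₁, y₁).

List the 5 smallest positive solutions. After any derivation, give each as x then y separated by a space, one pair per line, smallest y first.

√86 = [9; 3,1,1,1,8,1,1,1,3,18, …], period ℓ=10 (even) → k=9
k=0  a_k=9  p_k/q_k = 9/1
…
k=2  a_k=1  p_k/q_k = 37/4
k=3  a_k=1  p_k/q_k = 65/7
k=4  a_k=1  p_k/q_k = 102/11
…
k=7  a_k=1  p_k/q_k = 1864/201
k=8  a_k=1  p_k/q_k = 2847/307
k=9  a_k=3  p_k/q_k = 10405/1122
(x₁, y₁) = (10405, 1122);  10405² − 86·1122² = 1 ✓
(10405+1122√86)^2 = 216528049 + 23348820√86
(10405+1122√86)^3 = 4505948689285 + 485888943078√86
(10405+1122√86)^4 = 93768792007492801 + 10111348882104360√86
(10405+1122√86)^5 = 1951328557169976499525 + 210417169750702788522√86

10405 1122
216528049 23348820
4505948689285 485888943078
93768792007492801 10111348882104360
1951328557169976499525 210417169750702788522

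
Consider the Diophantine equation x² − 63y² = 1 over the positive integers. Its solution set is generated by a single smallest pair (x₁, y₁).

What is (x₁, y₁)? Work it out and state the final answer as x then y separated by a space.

√63 = [7; 1,14, …], period ℓ=2 (even) → k=1
i=0: a=7 ⇒ p=7, q=1
i=1: a=1 ⇒ p=8, q=1
(x₁, y₁) = (8, 1);  8² − 63·1² = 1 ✓

8 1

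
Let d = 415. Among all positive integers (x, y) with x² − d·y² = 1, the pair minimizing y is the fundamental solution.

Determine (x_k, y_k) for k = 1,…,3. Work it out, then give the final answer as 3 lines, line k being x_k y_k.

18412804 903849
678062702284831 33284788965192
24970071273761872339444 1225732590794885332887

√415 → a₀=20, period (2,1,2,4,6,…,1,2,40); ℓ=16 even so k=15
i=0: a=20 ⇒ p=20, q=1
i=1: a=2 ⇒ p=41, q=2
i=2: a=1 ⇒ p=61, q=3
…
i=4: a=4 ⇒ p=713, q=35
i=5: a=6 ⇒ p=4441, q=218
…
i=7: a=1 ⇒ p=9595, q=471
i=8: a=3 ⇒ p=33939, q=1666
i=9: a=1 ⇒ p=43534, q=2137
i=10: a=1 ⇒ p=77473, q=3803
…
i=14: a=1 ⇒ p=6841255, q=335824
i=15: a=2 ⇒ p=18412804, q=903849
→ (18412804, 903849).  Check: 18412804²=339031351142416, 415·903849²=339031351142415, difference 1.
k=2:  x_2 = 18412804·18412804+415·903849·903849 = 678062702284831,  y_2 = 18412804·903849+903849·18412804 = 33284788965192
k=3:  x_3 = 18412804·678062702284831+415·903849·33284788965192 = 24970071273761872339444,  y_3 = 18412804·33284788965192+903849·678062702284831 = 1225732590794885332887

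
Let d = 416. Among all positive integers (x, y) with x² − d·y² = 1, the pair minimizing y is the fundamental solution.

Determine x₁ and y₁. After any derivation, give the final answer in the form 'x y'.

5201 255

√416 → a₀=20, period (2,1,1,9,1,1,2,40); ℓ=8 even so k=7
k=0  a_k=20  p_k/q_k = 20/1
…
k=2  a_k=1  p_k/q_k = 61/3
k=3  a_k=1  p_k/q_k = 102/5
…
k=5  a_k=1  p_k/q_k = 1081/53
k=6  a_k=1  p_k/q_k = 2060/101
k=7  a_k=2  p_k/q_k = 5201/255
→ (5201, 255).  Check: 5201²=27050401, 416·255²=27050400, difference 1.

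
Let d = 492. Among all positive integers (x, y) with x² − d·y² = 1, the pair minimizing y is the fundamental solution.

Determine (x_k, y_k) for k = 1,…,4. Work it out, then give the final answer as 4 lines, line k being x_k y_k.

√492 = [22; 5,1,1,10,1,1,5,44, …], period ℓ=8 (even) → k=7
k=0  a_k=22  p_k/q_k = 22/1
k=1  a_k=5  p_k/q_k = 111/5
…
k=3  a_k=1  p_k/q_k = 244/11
…
k=5  a_k=1  p_k/q_k = 2817/127
k=6  a_k=1  p_k/q_k = 5390/243
k=7  a_k=5  p_k/q_k = 29767/1342
fundamental: x₁=29767, y₁=1342  (since 886074289 − 492·1800964 = 1)
k=2:  x_2 = 29767·29767+492·1342·1342 = 1772148577,  y_2 = 29767·1342+1342·29767 = 79894628
k=3:  x_3 = 29767·1772148577+492·1342·79894628 = 105503093353351,  y_3 = 29767·79894628+1342·1772148577 = 4756446782010
k=4:  x_4 = 29767·105503093353351+492·1342·4756446782010 = 6281021157926249857,  y_4 = 29767·4756446782010+1342·105503093353351 = 283170302640288712

29767 1342
1772148577 79894628
105503093353351 4756446782010
6281021157926249857 283170302640288712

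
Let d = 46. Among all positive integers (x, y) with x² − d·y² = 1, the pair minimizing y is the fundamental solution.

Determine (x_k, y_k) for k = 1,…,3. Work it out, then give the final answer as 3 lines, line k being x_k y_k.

24335 3588
1184384449 174627960
57643991108495 8499142809612

√46 → a₀=6, period (1,3,1,1,2,6,2,1,1,3,1,12); ℓ=12 even so k=11
step 0: (6, 1)  from 6·(1,0) + (0,1)
…
step 2: (27, 4)  from 3·(7,1) + (6,1)
…
step 4: (61, 9)  from 1·(34,5) + (27,4)
…
step 6: (997, 147)  from 6·(156,23) + (61,9)
…
step 9: (5297, 781)  from 1·(3147,464) + (2150,317)
step 10: (19038, 2807)  from 3·(5297,781) + (3147,464)
step 11: (24335, 3588)  from 1·(19038,2807) + (5297,781)
(x₁, y₁) = (24335, 3588);  24335² − 46·3588² = 1 ✓
k=2:  x_2 = 24335·24335+46·3588·3588 = 1184384449,  y_2 = 24335·3588+3588·24335 = 174627960
k=3:  x_3 = 24335·1184384449+46·3588·174627960 = 57643991108495,  y_3 = 24335·174627960+3588·1184384449 = 8499142809612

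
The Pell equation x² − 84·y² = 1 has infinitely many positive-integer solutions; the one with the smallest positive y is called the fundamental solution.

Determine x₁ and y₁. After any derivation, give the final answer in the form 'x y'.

√84 = [9; 6,18, …], period ℓ=2 (even) → k=1
i=0: a=9 ⇒ p=9, q=1
i=1: a=6 ⇒ p=55, q=6
→ (55, 6).  Check: 55²=3025, 84·6²=3024, difference 1.

55 6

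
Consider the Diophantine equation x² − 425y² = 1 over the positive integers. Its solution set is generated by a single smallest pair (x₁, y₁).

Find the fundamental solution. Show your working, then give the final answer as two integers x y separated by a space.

√425 → a₀=20, period (1,1,1,1,1,1,40); ℓ=7 odd so k=13
k=0  a_k=20  p_k/q_k = 20/1
k=1  a_k=1  p_k/q_k = 21/1
…
k=7  a_k=40  p_k/q_k = 10885/528
k=8  a_k=1  p_k/q_k = 11153/541
k=9  a_k=1  p_k/q_k = 22038/1069
k=10  a_k=1  p_k/q_k = 33191/1610
k=11  a_k=1  p_k/q_k = 55229/2679
k=12  a_k=1  p_k/q_k = 88420/4289
k=13  a_k=1  p_k/q_k = 143649/6968
fundamental: x₁=143649, y₁=6968  (since 20635035201 − 425·48553024 = 1)

143649 6968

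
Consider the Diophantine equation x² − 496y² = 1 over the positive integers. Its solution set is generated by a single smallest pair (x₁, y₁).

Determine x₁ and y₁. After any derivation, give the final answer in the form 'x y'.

4620799 207480

[22; 3,1,2,4,1,…,1,3,44] for √496; ℓ=16 ⇒ convergent index 15
a_0=22:  p_0=22·1+0=22,  q_0=22·0+1=1
…
a_5=1:  p_5=1·1069+245=1314,  q_5=1·48+11=59
…
a_7=2:  p_7=2·2383+1314=6080,  q_7=2·107+59=273
…
a_9=2:  p_9=2·14543+6080=35166,  q_9=2·653+273=1579
…
a_12=4:  p_12=4·84875+49709=389209,  q_12=4·3811+2232=17476
…
a_14=1:  p_14=1·863293+389209=1252502,  q_14=1·38763+17476=56239
a_15=3:  p_15=3·1252502+863293=4620799,  q_15=3·56239+38763=207480
(x₁, y₁) = (4620799, 207480);  4620799² − 496·207480² = 1 ✓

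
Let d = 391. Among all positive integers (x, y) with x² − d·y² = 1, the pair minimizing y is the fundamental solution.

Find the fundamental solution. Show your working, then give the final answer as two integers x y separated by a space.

7338680 371133

d=391: √d = [19; 1,3,2,2,1,…,3,1,38] (ℓ=16, even), read p_15/q_15
k=0  a_k=19  p_k/q_k = 19/1
…
k=2  a_k=3  p_k/q_k = 79/4
…
k=6  a_k=1  p_k/q_k = 1048/53
k=7  a_k=2  p_k/q_k = 2709/137
k=8  a_k=19  p_k/q_k = 52519/2656
…
k=14  a_k=3  p_k/q_k = 5678083/287153
k=15  a_k=1  p_k/q_k = 7338680/371133
→ (7338680, 371133).  Check: 7338680²=53856224142400, 391·371133²=53856224142399, difference 1.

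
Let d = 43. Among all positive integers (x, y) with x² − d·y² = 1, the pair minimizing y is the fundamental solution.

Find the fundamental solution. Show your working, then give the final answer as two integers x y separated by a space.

3482 531

√43 → a₀=6, period (1,1,3,1,5,1,3,1,1,12); ℓ=10 even so k=9
k=0  a_k=6  p_k/q_k = 6/1
…
k=4  a_k=1  p_k/q_k = 59/9
k=5  a_k=5  p_k/q_k = 341/52
k=6  a_k=1  p_k/q_k = 400/61
…
k=8  a_k=1  p_k/q_k = 1941/296
k=9  a_k=1  p_k/q_k = 3482/531
(x₁, y₁) = (3482, 531);  3482² − 43·531² = 1 ✓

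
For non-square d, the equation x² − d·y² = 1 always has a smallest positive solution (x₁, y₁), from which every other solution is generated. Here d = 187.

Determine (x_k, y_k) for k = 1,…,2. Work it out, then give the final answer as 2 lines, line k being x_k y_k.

1682 123
5658247 413772

√187 → a₀=13, period (1,2,13,2,1,26); ℓ=6 even so k=5
k=0  a_k=13  p_k/q_k = 13/1
k=1  a_k=1  p_k/q_k = 14/1
k=2  a_k=2  p_k/q_k = 41/3
k=3  a_k=13  p_k/q_k = 547/40
k=4  a_k=2  p_k/q_k = 1135/83
k=5  a_k=1  p_k/q_k = 1682/123
fundamental: x₁=1682, y₁=123  (since 2829124 − 187·15129 = 1)
n=2: (1682,123)∘(1682,123) = (1682·1682+187·123·123, 1682·123+123·1682) = (5658247,413772)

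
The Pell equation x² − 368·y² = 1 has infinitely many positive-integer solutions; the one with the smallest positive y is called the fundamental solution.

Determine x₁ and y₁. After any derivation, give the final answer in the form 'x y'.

1151 60

d=368: √d = [19; 5,2,5,38] (ℓ=4, even), read p_3/q_3
i=0: a=19 ⇒ p=19, q=1
…
i=2: a=2 ⇒ p=211, q=11
i=3: a=5 ⇒ p=1151, q=60
fundamental: x₁=1151, y₁=60  (since 1324801 − 368·3600 = 1)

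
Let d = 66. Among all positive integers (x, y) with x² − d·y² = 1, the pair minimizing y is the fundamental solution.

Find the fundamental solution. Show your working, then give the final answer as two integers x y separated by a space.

65 8

[8; 8,16] for √66; ℓ=2 ⇒ convergent index 1
k=0  a_k=8  p_k/q_k = 8/1
k=1  a_k=8  p_k/q_k = 65/8
→ (65, 8).  Check: 65²=4225, 66·8²=4224, difference 1.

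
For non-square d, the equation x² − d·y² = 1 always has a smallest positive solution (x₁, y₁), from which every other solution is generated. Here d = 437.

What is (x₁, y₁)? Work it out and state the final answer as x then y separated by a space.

√437 → a₀=20, period (1,9,2,9,1,40); ℓ=6 even so k=5
step 0: (20, 1)  from 20·(1,0) + (0,1)
step 1: (21, 1)  from 1·(20,1) + (1,0)
step 2: (209, 10)  from 9·(21,1) + (20,1)
step 3: (439, 21)  from 2·(209,10) + (21,1)
step 4: (4160, 199)  from 9·(439,21) + (209,10)
step 5: (4599, 220)  from 1·(4160,199) + (439,21)
(x₁, y₁) = (4599, 220);  4599² − 437·220² = 1 ✓

4599 220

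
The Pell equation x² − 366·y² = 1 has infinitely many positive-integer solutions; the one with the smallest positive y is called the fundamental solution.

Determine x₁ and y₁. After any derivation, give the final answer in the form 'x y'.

[19; 7,1,1,1,2,12,2,1,1,1,7,38] for √366; ℓ=12 ⇒ convergent index 11
i=0: a=19 ⇒ p=19, q=1
i=1: a=7 ⇒ p=134, q=7
i=2: a=1 ⇒ p=153, q=8
i=3: a=1 ⇒ p=287, q=15
…
i=5: a=2 ⇒ p=1167, q=61
i=6: a=12 ⇒ p=14444, q=755
…
i=10: a=1 ⇒ p=119053, q=6223
i=11: a=7 ⇒ p=907925, q=47458
→ (907925, 47458).  Check: 907925²=824327805625, 366·47458²=824327805624, difference 1.

907925 47458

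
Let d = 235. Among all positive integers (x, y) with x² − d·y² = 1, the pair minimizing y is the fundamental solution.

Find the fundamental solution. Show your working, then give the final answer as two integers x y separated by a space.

46 3

√235 = [15; 3,30, …], period ℓ=2 (even) → k=1
a_0=15:  p_0=15·1+0=15,  q_0=15·0+1=1
a_1=3:  p_1=3·15+1=46,  q_1=3·1+0=3
→ (46, 3).  Check: 46²=2116, 235·3²=2115, difference 1.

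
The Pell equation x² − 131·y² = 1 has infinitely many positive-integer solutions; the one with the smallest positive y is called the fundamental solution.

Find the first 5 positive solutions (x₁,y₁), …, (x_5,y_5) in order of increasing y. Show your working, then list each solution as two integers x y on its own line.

d=131: √d = [11; 2,4,11,4,2,22] (ℓ=6, even), read p_5/q_5
a_0=11:  p_0=11·1+0=11,  q_0=11·0+1=1
a_1=2:  p_1=2·11+1=23,  q_1=2·1+0=2
a_2=4:  p_2=4·23+11=103,  q_2=4·2+1=9
…
a_4=4:  p_4=4·1156+103=4727,  q_4=4·101+9=413
a_5=2:  p_5=2·4727+1156=10610,  q_5=2·413+101=927
→ (10610, 927).  Check: 10610²=112572100, 131·927²=112572099, difference 1.
(x_2, y_2) = (10610·10610 + 131·927·927, 10610·927 + 927·10610) = (225144199, 19670940)
(x_3, y_3) = (10610·225144199 + 131·927·19670940, 10610·19670940 + 927·225144199) = (4777559892170, 417417345873)
(x_4, y_4) = (10610·4777559892170 + 131·927·417417345873, 10610·417417345873 + 927·4777559892170) = (101379820686703201, 8857596059754120)
(x_5, y_5) = (10610·101379820686703201 + 131·927·8857596059754120, 10610·8857596059754120 + 927·101379820686703201) = (2151279790194282033050, 187958187970565080527)

10610 927
225144199 19670940
4777559892170 417417345873
101379820686703201 8857596059754120
2151279790194282033050 187958187970565080527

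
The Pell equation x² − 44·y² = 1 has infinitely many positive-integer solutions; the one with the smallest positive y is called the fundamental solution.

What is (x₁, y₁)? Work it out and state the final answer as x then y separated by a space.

[6; 1,1,1,2,1,1,1,12] for √44; ℓ=8 ⇒ convergent index 7
k=0  a_k=6  p_k/q_k = 6/1
…
k=2  a_k=1  p_k/q_k = 13/2
k=3  a_k=1  p_k/q_k = 20/3
k=4  a_k=2  p_k/q_k = 53/8
…
k=6  a_k=1  p_k/q_k = 126/19
k=7  a_k=1  p_k/q_k = 199/30
→ (199, 30).  Check: 199²=39601, 44·30²=39600, difference 1.

199 30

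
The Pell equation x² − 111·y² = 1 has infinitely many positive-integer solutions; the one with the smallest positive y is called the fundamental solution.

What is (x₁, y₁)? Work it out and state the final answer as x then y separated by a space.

295 28

√111 = [10; 1,1,6,1,1,20, …], period ℓ=6 (even) → k=5
step 0: (10, 1)  from 10·(1,0) + (0,1)
step 1: (11, 1)  from 1·(10,1) + (1,0)
…
step 3: (137, 13)  from 6·(21,2) + (11,1)
step 4: (158, 15)  from 1·(137,13) + (21,2)
step 5: (295, 28)  from 1·(158,15) + (137,13)
(x₁, y₁) = (295, 28);  295² − 111·28² = 1 ✓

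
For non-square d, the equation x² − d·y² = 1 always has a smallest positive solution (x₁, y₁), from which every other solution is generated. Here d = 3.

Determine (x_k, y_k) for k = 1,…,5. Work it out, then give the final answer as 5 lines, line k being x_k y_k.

d=3: √d = [1; 1,2] (ℓ=2, even), read p_1/q_1
step 0: (1, 1)  from 1·(1,0) + (0,1)
step 1: (2, 1)  from 1·(1,1) + (1,0)
→ (2, 1).  Check: 2²=4, 3·1²=3, difference 1.
k=2:  x_2 = 2·2+3·1·1 = 7,  y_2 = 2·1+1·2 = 4
k=3:  x_3 = 2·7+3·1·4 = 26,  y_3 = 2·4+1·7 = 15
k=4:  x_4 = 2·26+3·1·15 = 97,  y_4 = 2·15+1·26 = 56
k=5:  x_5 = 2·97+3·1·56 = 362,  y_5 = 2·56+1·97 = 209

2 1
7 4
26 15
97 56
362 209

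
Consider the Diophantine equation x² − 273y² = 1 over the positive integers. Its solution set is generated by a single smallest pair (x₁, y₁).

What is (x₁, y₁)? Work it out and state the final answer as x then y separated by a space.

727 44

√273 = [16; 1,1,10,1,1,32, …], period ℓ=6 (even) → k=5
step 0: (16, 1)  from 16·(1,0) + (0,1)
…
step 3: (347, 21)  from 10·(33,2) + (17,1)
step 4: (380, 23)  from 1·(347,21) + (33,2)
step 5: (727, 44)  from 1·(380,23) + (347,21)
(x₁, y₁) = (727, 44);  727² − 273·44² = 1 ✓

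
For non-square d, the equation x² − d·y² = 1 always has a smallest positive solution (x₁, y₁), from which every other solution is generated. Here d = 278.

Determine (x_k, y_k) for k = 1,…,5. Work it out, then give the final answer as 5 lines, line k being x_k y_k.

2501 150
12510001 750300
62575022501 3753000450
313000250040001 18772507500600
1565627188125062501 93900078765000750

[16; 1,2,16,2,1,32] for √278; ℓ=6 ⇒ convergent index 5
step 0: (16, 1)  from 16·(1,0) + (0,1)
…
step 4: (1684, 101)  from 2·(817,49) + (50,3)
step 5: (2501, 150)  from 1·(1684,101) + (817,49)
→ (2501, 150).  Check: 2501²=6255001, 278·150²=6255000, difference 1.
n=2: (2501,150)∘(2501,150) = (2501·2501+278·150·150, 2501·150+150·2501) = (12510001,750300)
n=3: (12510001,750300)∘(2501,150) = (2501·12510001+278·150·750300, 2501·750300+150·12510001) = (62575022501,3753000450)
n=4: (62575022501,3753000450)∘(2501,150) = (2501·62575022501+278·150·3753000450, 2501·3753000450+150·62575022501) = (313000250040001,18772507500600)
n=5: (313000250040001,18772507500600)∘(2501,150) = (2501·313000250040001+278·150·18772507500600, 2501·18772507500600+150·313000250040001) = (1565627188125062501,93900078765000750)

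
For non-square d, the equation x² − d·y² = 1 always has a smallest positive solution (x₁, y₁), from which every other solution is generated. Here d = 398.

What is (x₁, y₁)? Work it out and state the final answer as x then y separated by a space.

d=398: √d = [19; 1,18,1,38] (ℓ=4, even), read p_3/q_3
a_0=19:  p_0=19·1+0=19,  q_0=19·0+1=1
…
a_2=18:  p_2=18·20+19=379,  q_2=18·1+1=19
a_3=1:  p_3=1·379+20=399,  q_3=1·19+1=20
→ (399, 20).  Check: 399²=159201, 398·20²=159200, difference 1.

399 20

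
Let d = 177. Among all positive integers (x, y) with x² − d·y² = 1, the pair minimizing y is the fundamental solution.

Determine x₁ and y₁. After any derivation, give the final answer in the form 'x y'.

√177 → a₀=13, period (3,3,2,8,2,3,3,26); ℓ=8 even so k=7
a_0=13:  p_0=13·1+0=13,  q_0=13·0+1=1
a_1=3:  p_1=3·13+1=40,  q_1=3·1+0=3
…
a_3=2:  p_3=2·133+40=306,  q_3=2·10+3=23
…
a_5=2:  p_5=2·2581+306=5468,  q_5=2·194+23=411
a_6=3:  p_6=3·5468+2581=18985,  q_6=3·411+194=1427
a_7=3:  p_7=3·18985+5468=62423,  q_7=3·1427+411=4692
(x₁, y₁) = (62423, 4692);  62423² − 177·4692² = 1 ✓

62423 4692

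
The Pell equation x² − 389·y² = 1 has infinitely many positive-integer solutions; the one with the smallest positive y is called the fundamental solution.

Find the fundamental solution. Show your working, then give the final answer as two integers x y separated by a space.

3287049 166660

√389 → a₀=19, period (1,2,1,1,1,1,2,1,38); ℓ=9 odd so k=17
step 0: (19, 1)  from 19·(1,0) + (0,1)
step 1: (20, 1)  from 1·(19,1) + (1,0)
step 2: (59, 3)  from 2·(20,1) + (19,1)
step 3: (79, 4)  from 1·(59,3) + (20,1)
step 4: (138, 7)  from 1·(79,4) + (59,3)
…
step 6: (355, 18)  from 1·(217,11) + (138,7)
step 7: (927, 47)  from 2·(355,18) + (217,11)
step 8: (1282, 65)  from 1·(927,47) + (355,18)
…
step 10: (50925, 2582)  from 1·(49643,2517) + (1282,65)
step 11: (151493, 7681)  from 2·(50925,2582) + (49643,2517)
step 12: (202418, 10263)  from 1·(151493,7681) + (50925,2582)
…
step 16: (2376809, 120509)  from 2·(910240,46151) + (556329,28207)
step 17: (3287049, 166660)  from 1·(2376809,120509) + (910240,46151)
fundamental: x₁=3287049, y₁=166660  (since 10804691128401 − 389·27775555600 = 1)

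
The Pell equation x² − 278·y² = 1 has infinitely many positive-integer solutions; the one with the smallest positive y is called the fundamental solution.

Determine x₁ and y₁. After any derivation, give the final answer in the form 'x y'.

2501 150

[16; 1,2,16,2,1,32] for √278; ℓ=6 ⇒ convergent index 5
step 0: (16, 1)  from 16·(1,0) + (0,1)
…
step 3: (817, 49)  from 16·(50,3) + (17,1)
step 4: (1684, 101)  from 2·(817,49) + (50,3)
step 5: (2501, 150)  from 1·(1684,101) + (817,49)
(x₁, y₁) = (2501, 150);  2501² − 278·150² = 1 ✓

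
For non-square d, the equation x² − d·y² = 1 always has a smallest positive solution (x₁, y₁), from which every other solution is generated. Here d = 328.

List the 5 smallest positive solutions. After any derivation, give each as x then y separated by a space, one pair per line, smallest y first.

163 9
53137 2934
17322499 956475
5647081537 311807916
1840931258563 101648424141

d=328: √d = [18; 9,36] (ℓ=2, even), read p_1/q_1
k=0  a_k=18  p_k/q_k = 18/1
k=1  a_k=9  p_k/q_k = 163/9
→ (163, 9).  Check: 163²=26569, 328·9²=26568, difference 1.
(x_2, y_2) = (163·163 + 328·9·9, 163·9 + 9·163) = (53137, 2934)
(x_3, y_3) = (163·53137 + 328·9·2934, 163·2934 + 9·53137) = (17322499, 956475)
(x_4, y_4) = (163·17322499 + 328·9·956475, 163·956475 + 9·17322499) = (5647081537, 311807916)
(x_5, y_5) = (163·5647081537 + 328·9·311807916, 163·311807916 + 9·5647081537) = (1840931258563, 101648424141)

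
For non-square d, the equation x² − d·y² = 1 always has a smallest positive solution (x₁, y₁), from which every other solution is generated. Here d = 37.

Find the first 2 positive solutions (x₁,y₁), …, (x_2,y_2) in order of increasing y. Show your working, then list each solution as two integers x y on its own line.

73 12
10657 1752

d=37: √d = [6; 12] (ℓ=1, odd), read p_1/q_1
k=0  a_k=6  p_k/q_k = 6/1
k=1  a_k=12  p_k/q_k = 73/12
→ (73, 12).  Check: 73²=5329, 37·12²=5328, difference 1.
(x_2, y_2) = (73·73 + 37·12·12, 73·12 + 12·73) = (10657, 1752)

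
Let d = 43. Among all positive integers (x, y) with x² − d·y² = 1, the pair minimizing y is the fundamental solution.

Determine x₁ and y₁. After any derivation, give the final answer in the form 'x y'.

√43 → a₀=6, period (1,1,3,1,5,1,3,1,1,12); ℓ=10 even so k=9
i=0: a=6 ⇒ p=6, q=1
…
i=2: a=1 ⇒ p=13, q=2
…
i=8: a=1 ⇒ p=1941, q=296
i=9: a=1 ⇒ p=3482, q=531
(x₁, y₁) = (3482, 531);  3482² − 43·531² = 1 ✓

3482 531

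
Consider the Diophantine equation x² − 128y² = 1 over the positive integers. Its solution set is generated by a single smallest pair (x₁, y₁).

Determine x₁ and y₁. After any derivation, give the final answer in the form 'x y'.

577 51

√128 = [11; 3,5,3,22, …], period ℓ=4 (even) → k=3
k=0  a_k=11  p_k/q_k = 11/1
k=1  a_k=3  p_k/q_k = 34/3
k=2  a_k=5  p_k/q_k = 181/16
k=3  a_k=3  p_k/q_k = 577/51
→ (577, 51).  Check: 577²=332929, 128·51²=332928, difference 1.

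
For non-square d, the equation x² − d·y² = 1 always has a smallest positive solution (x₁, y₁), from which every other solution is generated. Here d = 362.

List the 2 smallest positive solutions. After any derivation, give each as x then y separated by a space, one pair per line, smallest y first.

723 38
1045457 54948

√362 = [19; 38, …], period ℓ=1 (odd) → k=1
i=0: a=19 ⇒ p=19, q=1
i=1: a=38 ⇒ p=723, q=38
(x₁, y₁) = (723, 38);  723² − 362·38² = 1 ✓
(723+38√362)^2 = 1045457 + 54948√362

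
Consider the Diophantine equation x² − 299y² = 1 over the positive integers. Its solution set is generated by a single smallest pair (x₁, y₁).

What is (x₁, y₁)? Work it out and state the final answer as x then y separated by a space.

√299 → a₀=17, period (3,2,3,34); ℓ=4 even so k=3
i=0: a=17 ⇒ p=17, q=1
i=1: a=3 ⇒ p=52, q=3
i=2: a=2 ⇒ p=121, q=7
i=3: a=3 ⇒ p=415, q=24
→ (415, 24).  Check: 415²=172225, 299·24²=172224, difference 1.

415 24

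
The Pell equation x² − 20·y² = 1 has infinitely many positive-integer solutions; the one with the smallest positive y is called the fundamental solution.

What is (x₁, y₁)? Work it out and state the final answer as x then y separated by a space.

9 2

d=20: √d = [4; 2,8] (ℓ=2, even), read p_1/q_1
a_0=4:  p_0=4·1+0=4,  q_0=4·0+1=1
a_1=2:  p_1=2·4+1=9,  q_1=2·1+0=2
→ (9, 2).  Check: 9²=81, 20·2²=80, difference 1.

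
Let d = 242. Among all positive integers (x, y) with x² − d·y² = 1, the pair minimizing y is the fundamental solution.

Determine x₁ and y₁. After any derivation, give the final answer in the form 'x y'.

19601 1260

d=242: √d = [15; 1,1,3,1,14,1,3,1,1,30] (ℓ=10, even), read p_9/q_9
step 0: (15, 1)  from 15·(1,0) + (0,1)
…
step 3: (109, 7)  from 3·(31,2) + (16,1)
step 4: (140, 9)  from 1·(109,7) + (31,2)
step 5: (2069, 133)  from 14·(140,9) + (109,7)
…
step 7: (8696, 559)  from 3·(2209,142) + (2069,133)
step 8: (10905, 701)  from 1·(8696,559) + (2209,142)
step 9: (19601, 1260)  from 1·(10905,701) + (8696,559)
fundamental: x₁=19601, y₁=1260  (since 384199201 − 242·1587600 = 1)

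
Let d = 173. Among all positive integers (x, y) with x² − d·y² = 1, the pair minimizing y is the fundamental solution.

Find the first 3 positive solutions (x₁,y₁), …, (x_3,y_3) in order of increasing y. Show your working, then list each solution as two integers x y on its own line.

d=173: √d = [13; 6,1,1,6,26] (ℓ=5, odd), read p_9/q_9
k=0  a_k=13  p_k/q_k = 13/1
k=1  a_k=6  p_k/q_k = 79/6
…
k=4  a_k=6  p_k/q_k = 1118/85
k=5  a_k=26  p_k/q_k = 29239/2223
…
k=8  a_k=1  p_k/q_k = 382343/29069
k=9  a_k=6  p_k/q_k = 2499849/190060
(x₁, y₁) = (2499849, 190060);  2499849² − 173·190060² = 1 ✓
(x_2, y_2) = (2499849·2499849 + 173·190060·190060, 2499849·190060 + 190060·2499849) = (12498490045601, 950242601880)
(x_3, y_3) = (2499849·12498490045601 + 173·190060·950242601880, 2499849·950242601880 + 190060·12498490045601) = (62488675684008728649, 4750926036134042180)

2499849 190060
12498490045601 950242601880
62488675684008728649 4750926036134042180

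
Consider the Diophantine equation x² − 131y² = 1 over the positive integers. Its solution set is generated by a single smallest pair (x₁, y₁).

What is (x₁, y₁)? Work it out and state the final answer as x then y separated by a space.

10610 927

√131 = [11; 2,4,11,4,2,22, …], period ℓ=6 (even) → k=5
a_0=11:  p_0=11·1+0=11,  q_0=11·0+1=1
…
a_2=4:  p_2=4·23+11=103,  q_2=4·2+1=9
a_3=11:  p_3=11·103+23=1156,  q_3=11·9+2=101
a_4=4:  p_4=4·1156+103=4727,  q_4=4·101+9=413
a_5=2:  p_5=2·4727+1156=10610,  q_5=2·413+101=927
fundamental: x₁=10610, y₁=927  (since 112572100 − 131·859329 = 1)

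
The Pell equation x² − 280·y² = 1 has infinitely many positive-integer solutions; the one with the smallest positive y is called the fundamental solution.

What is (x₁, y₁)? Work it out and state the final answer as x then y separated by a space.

d=280: √d = [16; 1,2,1,2,1,32] (ℓ=6, even), read p_5/q_5
a_0=16:  p_0=16·1+0=16,  q_0=16·0+1=1
a_1=1:  p_1=1·16+1=17,  q_1=1·1+0=1
…
a_4=2:  p_4=2·67+50=184,  q_4=2·4+3=11
a_5=1:  p_5=1·184+67=251,  q_5=1·11+4=15
fundamental: x₁=251, y₁=15  (since 63001 − 280·225 = 1)

251 15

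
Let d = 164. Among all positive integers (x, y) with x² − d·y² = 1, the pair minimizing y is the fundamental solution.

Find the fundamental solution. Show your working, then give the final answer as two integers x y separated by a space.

√164 = [12; 1,4,6,4,1,24, …], period ℓ=6 (even) → k=5
step 0: (12, 1)  from 12·(1,0) + (0,1)
step 1: (13, 1)  from 1·(12,1) + (1,0)
step 2: (64, 5)  from 4·(13,1) + (12,1)
step 3: (397, 31)  from 6·(64,5) + (13,1)
step 4: (1652, 129)  from 4·(397,31) + (64,5)
step 5: (2049, 160)  from 1·(1652,129) + (397,31)
→ (2049, 160).  Check: 2049²=4198401, 164·160²=4198400, difference 1.

2049 160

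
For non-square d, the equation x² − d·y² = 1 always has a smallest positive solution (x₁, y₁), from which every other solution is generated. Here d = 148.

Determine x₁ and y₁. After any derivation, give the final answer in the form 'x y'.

73 6

d=148: √d = [12; 6,24] (ℓ=2, even), read p_1/q_1
k=0  a_k=12  p_k/q_k = 12/1
k=1  a_k=6  p_k/q_k = 73/6
→ (73, 6).  Check: 73²=5329, 148·6²=5328, difference 1.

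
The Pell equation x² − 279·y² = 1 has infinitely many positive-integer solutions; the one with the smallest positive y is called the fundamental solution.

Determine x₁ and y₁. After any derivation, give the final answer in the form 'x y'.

[16; 1,2,2,1,2,2,1,32] for √279; ℓ=8 ⇒ convergent index 7
k=0  a_k=16  p_k/q_k = 16/1
…
k=2  a_k=2  p_k/q_k = 50/3
k=3  a_k=2  p_k/q_k = 117/7
k=4  a_k=1  p_k/q_k = 167/10
k=5  a_k=2  p_k/q_k = 451/27
k=6  a_k=2  p_k/q_k = 1069/64
k=7  a_k=1  p_k/q_k = 1520/91
→ (1520, 91).  Check: 1520²=2310400, 279·91²=2310399, difference 1.

1520 91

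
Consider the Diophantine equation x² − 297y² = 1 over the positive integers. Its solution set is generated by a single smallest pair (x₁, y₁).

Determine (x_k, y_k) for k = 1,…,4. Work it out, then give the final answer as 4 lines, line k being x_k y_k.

48599 2820
4723725601 274098360
459136680917399 26641812392460
44627167107085622401 2589530880648228720

d=297: √d = [17; 4,3,1,1,2,1,1,3,4,34] (ℓ=10, even), read p_9/q_9
step 0: (17, 1)  from 17·(1,0) + (0,1)
…
step 2: (224, 13)  from 3·(69,4) + (17,1)
…
step 4: (517, 30)  from 1·(293,17) + (224,13)
…
step 6: (1844, 107)  from 1·(1327,77) + (517,30)
step 7: (3171, 184)  from 1·(1844,107) + (1327,77)
step 8: (11357, 659)  from 3·(3171,184) + (1844,107)
step 9: (48599, 2820)  from 4·(11357,659) + (3171,184)
(x₁, y₁) = (48599, 2820);  48599² − 297·2820² = 1 ✓
(x_2, y_2) = (48599·48599 + 297·2820·2820, 48599·2820 + 2820·48599) = (4723725601, 274098360)
(x_3, y_3) = (48599·4723725601 + 297·2820·274098360, 48599·274098360 + 2820·4723725601) = (459136680917399, 26641812392460)
(x_4, y_4) = (48599·459136680917399 + 297·2820·26641812392460, 48599·26641812392460 + 2820·459136680917399) = (44627167107085622401, 2589530880648228720)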